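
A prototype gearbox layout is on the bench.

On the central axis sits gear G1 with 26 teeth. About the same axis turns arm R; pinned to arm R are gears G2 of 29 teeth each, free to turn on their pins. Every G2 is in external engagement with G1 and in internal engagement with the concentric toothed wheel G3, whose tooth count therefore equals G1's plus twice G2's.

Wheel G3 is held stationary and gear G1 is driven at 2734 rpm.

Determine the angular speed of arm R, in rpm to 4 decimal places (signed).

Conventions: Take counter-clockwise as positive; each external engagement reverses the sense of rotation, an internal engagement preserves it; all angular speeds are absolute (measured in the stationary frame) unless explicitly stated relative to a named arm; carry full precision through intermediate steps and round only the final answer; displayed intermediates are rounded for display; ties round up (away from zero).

topology: planetary set — G1 26T / G2 29T / G3 84T, arm = carrier (Willis)
normalise by the input: solve with ω_sun = 1, then scale by 2734 rpm
ring teeth: 26 + 2·29 = 84
26(ω_sun−ω_arm) = −84(ω_ring−ω_arm),  ω_ring = 0, ω_sun = 1
26(1−ω_arm) = −84(0−ω_arm)  ⇒  110·ω_arm = 26  ⇒  ω_arm = 13/55
scale: ω_arm = 13/55 × 2734 rpm = +646.2182 rpm

+646.2182 rpm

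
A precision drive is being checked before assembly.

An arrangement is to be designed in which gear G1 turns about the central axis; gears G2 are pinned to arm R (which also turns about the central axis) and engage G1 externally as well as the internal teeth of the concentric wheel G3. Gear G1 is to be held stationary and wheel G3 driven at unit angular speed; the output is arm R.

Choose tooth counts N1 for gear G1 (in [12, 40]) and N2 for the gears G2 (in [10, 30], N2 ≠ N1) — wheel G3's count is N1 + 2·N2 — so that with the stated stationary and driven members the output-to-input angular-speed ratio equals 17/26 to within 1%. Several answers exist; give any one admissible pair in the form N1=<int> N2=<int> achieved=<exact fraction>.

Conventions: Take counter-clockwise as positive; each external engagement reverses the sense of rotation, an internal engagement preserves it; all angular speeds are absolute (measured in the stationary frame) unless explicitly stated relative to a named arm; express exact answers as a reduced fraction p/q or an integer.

N1=27 N2=12 achieved=17/26

class = planetary set [ratio 17/26 wanted; Willis about the carrier]
Willis with ω_sun = 0: ω_arm/ω_ring = N3/(N1+N3); set equal to 17/26  ⇒  N3/N1 = (17/26)/(1 − 17/26) = 17/9
N3 = N1 + 2·N2  ⇒  N2/N1 = (N3/N1 − 1)/2 = (17/9 − 1)/2 = 4/9
smallest multiple with N1 ≥ 12 and N2 ≥ 10: k = 3  ⇒  N1 = 3·9 = 27, N2 = 3·4 = 12 (N1 ≤ 40, N2 ≤ 30, N2 ≠ N1 ✓), N3 = 27 + 2·12 = 51
check: N3/(N1+N3) with N1 = 27, N3 = 51 gives 17/26; |achieved − target| = 0 ≤ 17/2600 ✓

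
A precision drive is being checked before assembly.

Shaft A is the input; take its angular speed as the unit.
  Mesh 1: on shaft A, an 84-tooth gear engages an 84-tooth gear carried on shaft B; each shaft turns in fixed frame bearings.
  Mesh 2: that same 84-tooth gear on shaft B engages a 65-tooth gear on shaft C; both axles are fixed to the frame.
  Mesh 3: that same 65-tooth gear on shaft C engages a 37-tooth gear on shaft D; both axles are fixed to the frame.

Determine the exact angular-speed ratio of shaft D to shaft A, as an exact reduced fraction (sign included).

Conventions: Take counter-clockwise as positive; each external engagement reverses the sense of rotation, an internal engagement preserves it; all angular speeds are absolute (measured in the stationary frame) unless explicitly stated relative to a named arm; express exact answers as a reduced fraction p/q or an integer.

-84/37

class = fixed-axis compound train [3 meshes; 3 ratios multiply, 3 sense flips]
mesh 1 [84T→84T]: running ratio 1, sense −
mesh 2 [84T→65T]: running ratio 84/65, sense +
mesh 3 [65T→37T]: running ratio 84/37, sense −
ω_out/ω_in = -84/37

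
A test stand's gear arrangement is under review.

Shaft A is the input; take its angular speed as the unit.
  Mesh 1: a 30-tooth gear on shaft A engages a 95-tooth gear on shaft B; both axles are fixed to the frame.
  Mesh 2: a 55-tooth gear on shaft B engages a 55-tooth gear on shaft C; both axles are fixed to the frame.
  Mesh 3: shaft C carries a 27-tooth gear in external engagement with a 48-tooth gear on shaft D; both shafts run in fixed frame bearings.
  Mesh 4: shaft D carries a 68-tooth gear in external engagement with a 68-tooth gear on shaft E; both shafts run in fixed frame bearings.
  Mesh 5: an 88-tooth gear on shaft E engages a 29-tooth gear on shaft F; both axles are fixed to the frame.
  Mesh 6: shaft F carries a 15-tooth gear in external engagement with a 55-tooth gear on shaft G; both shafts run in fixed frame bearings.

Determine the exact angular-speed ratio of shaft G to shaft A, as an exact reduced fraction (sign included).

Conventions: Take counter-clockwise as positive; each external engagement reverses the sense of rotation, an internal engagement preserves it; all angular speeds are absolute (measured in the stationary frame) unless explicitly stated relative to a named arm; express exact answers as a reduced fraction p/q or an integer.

class = fixed-axis compound train [6 meshes; 6 ratios multiply, 6 sense flips]
mesh 1 [30T→95T]: running ratio 6/19, sense −
mesh 2 [55T→55T]: running ratio 6/19, sense +
mesh 3 [27T→48T]: running ratio 27/152, sense −
mesh 4 [68T→68T]: running ratio 27/152, sense +
mesh 5 [88T→29T]: running ratio 297/551, sense −
mesh 6 [15T→55T]: running ratio 81/551, sense +
ω_out/ω_in = 81/551

81/551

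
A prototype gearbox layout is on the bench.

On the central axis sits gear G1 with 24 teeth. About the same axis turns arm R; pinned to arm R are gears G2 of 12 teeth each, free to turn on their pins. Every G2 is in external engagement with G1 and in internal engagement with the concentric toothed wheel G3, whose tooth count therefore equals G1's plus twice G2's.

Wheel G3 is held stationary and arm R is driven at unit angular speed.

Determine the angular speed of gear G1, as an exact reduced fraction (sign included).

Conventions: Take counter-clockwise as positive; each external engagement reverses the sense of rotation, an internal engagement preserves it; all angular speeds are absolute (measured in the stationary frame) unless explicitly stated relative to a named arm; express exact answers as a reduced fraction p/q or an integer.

class = planetary set [G3 = 24+2·12 = 48; Willis about the carrier]
ring teeth: 24 + 2·12 = 48
24(ω_sun−ω_arm) = −48(ω_ring−ω_arm),  ω_ring = 0, ω_arm = 1
ω_sun = 1 − (48/24)(0−1) = 3
exact speed ratio = 3

3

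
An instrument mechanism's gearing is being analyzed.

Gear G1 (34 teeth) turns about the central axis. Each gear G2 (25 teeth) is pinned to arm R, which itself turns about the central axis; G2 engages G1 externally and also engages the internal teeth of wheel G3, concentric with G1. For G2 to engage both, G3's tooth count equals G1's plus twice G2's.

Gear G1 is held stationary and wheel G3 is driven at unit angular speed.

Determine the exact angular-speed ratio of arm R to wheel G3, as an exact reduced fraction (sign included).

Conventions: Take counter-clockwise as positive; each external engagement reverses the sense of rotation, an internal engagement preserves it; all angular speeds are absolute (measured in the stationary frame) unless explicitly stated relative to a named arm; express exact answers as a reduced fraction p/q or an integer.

planetary set (34T centre, 25T on arm, 84T internal) — Willis relation
ring teeth: 34 + 2·25 = 84
34(ω_sun−ω_arm) = −84(ω_ring−ω_arm),  ω_sun = 0, ω_ring = 1
34(0−ω_arm) = −84(1−ω_arm)  ⇒  118·ω_arm = 84  ⇒  ω_arm = 42/59
ω_out/ω_in = 42/59

42/59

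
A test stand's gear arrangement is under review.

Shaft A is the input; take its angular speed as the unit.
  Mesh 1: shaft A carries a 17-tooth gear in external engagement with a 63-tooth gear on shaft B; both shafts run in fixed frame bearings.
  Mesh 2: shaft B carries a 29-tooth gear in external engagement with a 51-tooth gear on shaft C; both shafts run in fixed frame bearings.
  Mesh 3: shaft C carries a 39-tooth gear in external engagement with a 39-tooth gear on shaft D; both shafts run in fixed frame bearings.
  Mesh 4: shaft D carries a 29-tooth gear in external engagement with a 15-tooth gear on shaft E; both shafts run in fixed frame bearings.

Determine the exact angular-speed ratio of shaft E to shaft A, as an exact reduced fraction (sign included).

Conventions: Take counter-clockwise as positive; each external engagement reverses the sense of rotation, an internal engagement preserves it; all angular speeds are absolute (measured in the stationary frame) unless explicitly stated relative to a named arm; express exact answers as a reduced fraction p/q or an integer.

class = fixed-axis compound train [4 meshes; 4 ratios multiply, 4 sense flips]
mesh 1 [17T→63T]: running ratio 17/63, sense −
mesh 2 [29T→51T]: running ratio 29/189, sense +
mesh 3 [39T→39T]: running ratio 29/189, sense −
mesh 4 [29T→15T]: running ratio 841/2835, sense +
ω_out/ω_in = 841/2835

841/2835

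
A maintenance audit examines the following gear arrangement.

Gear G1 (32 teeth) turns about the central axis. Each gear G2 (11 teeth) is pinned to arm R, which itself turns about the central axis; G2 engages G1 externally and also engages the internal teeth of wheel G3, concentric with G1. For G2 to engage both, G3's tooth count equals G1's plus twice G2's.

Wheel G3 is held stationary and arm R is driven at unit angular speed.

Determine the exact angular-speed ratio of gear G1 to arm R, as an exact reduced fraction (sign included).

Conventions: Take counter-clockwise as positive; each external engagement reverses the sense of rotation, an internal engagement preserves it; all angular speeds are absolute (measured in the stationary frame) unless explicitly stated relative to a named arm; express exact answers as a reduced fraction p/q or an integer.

43/16

planetary set (32T centre, 11T on arm, 54T internal) — Willis relation
ring teeth: 32 + 2·11 = 54
32(ω_sun−ω_arm) = −54(ω_ring−ω_arm),  ω_ring = 0, ω_arm = 1
ω_sun = 1 − (54/32)(0−1) = 43/16
ω_out/ω_in = 43/16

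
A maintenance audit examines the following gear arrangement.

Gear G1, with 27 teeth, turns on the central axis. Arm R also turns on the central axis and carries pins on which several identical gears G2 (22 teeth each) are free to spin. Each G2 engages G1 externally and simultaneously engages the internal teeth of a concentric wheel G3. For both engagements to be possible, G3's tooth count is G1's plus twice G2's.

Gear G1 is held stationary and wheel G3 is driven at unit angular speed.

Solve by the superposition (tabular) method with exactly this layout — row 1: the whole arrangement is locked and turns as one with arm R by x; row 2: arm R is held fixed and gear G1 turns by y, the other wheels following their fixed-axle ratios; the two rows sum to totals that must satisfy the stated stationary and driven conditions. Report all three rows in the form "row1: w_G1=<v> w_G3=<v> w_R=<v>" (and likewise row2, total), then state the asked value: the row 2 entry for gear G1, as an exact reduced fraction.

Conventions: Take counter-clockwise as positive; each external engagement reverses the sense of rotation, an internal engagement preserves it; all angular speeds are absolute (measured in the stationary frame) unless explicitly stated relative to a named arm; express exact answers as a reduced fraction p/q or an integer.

row1: w_G1=71/98 w_G3=71/98 w_R=71/98
row2: w_G1=-71/98 w_G3=27/98 w_R=0
total: w_G1=0 w_G3=1 w_R=71/98
asked value: -71/98

topology: planetary set — G1 27T / G2 22T / G3 71T, arm = carrier (Willis)
superposition row 1 [locked train]: every member turns x
row 2 (arm held, sun turns y): ω_ring = −(27/71)·y, ω_arm = 0
boundary: total ω_sun = x + y = 0 and total ω_ring = x − (27/71)·y = 1  ⇒  y = -71/98, x = 71/98
row 2 ring = −(27/71)·(-71/98) = 27/98
totals (row 1 + row 2): sun 71/98 + (-71/98) = 0, ring 71/98 + 27/98 = 1, arm 71/98 + 0 = 71/98
asked cell (row2, sun) = -71/98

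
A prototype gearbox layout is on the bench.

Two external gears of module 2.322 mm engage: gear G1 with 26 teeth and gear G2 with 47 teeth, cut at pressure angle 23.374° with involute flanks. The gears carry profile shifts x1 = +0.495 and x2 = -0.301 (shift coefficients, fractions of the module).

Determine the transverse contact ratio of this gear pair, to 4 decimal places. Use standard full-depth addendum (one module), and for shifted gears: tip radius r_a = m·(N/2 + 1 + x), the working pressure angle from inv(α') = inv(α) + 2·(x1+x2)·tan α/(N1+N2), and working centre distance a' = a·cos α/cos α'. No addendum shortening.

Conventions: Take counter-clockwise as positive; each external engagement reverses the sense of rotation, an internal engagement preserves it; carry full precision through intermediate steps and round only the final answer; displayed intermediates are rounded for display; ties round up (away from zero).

1.4697

recognized (one external pair, fixed centres): single-mesh tooth geometry, m = 2.322, N1 = 26, N2 = 47
base radii: r_b1 = 27.708778, r_b2 = 50.088946
tip radii: r_a1 = 33.657390, r_a2 = 56.190078
inv(α') = inv(23.374°) + 2·(+0.495-0.301)·tan α/(26+47) = 0.02654390  ⇒  α' = 24.05599°
a' = a·cos α / cos α' = 84.7530·cos 23.374°/cos 24.05599° = 85.197322
action lengths: √(r_a1²−r_b1²) = 19.106112, √(r_a2²−r_b2²) = 25.464139
base pitch p_b = π·m·cos α = 6.696130
CR = (19.106112 + 25.464139 − 85.197322·sin 24.05599°)/6.696130 = 1.469704
contact ratio ≈ 1.4697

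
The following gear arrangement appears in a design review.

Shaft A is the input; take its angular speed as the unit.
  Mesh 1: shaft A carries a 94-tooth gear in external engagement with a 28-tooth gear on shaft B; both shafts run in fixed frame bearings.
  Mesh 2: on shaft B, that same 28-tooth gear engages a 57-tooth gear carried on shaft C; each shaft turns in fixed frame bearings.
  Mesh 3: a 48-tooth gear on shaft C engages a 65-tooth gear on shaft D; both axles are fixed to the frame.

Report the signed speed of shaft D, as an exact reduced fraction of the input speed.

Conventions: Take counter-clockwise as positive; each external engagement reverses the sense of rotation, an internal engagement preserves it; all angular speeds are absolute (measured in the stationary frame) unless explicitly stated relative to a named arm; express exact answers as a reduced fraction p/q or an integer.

3-mesh fixed-axis compound train (all bearings frame-fixed)
mesh 1 [94T→28T]: |ω|/ω_in = 1×94/28 = 47/14, sense flips to −
mesh 2 [28T→57T]: |ω|/ω_in = (47/14)×28/57 = 94/57, sense flips to +
mesh 3 [48T→65T]: |ω|/ω_in = (94/57)×48/65 = 1504/1235, sense flips to −
signed output speed (× input speed) = -1504/1235

-1504/1235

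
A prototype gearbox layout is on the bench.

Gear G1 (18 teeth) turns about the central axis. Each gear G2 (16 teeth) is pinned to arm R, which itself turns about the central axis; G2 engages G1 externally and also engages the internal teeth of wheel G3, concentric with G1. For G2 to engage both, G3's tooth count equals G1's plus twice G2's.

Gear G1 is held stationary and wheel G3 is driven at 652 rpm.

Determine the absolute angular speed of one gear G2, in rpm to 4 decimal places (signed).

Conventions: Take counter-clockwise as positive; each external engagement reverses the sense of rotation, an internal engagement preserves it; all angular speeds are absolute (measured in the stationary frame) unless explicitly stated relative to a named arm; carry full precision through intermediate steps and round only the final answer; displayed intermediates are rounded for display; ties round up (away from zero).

planetary set (18T centre, 16T on arm, 50T internal) — Willis relation
normalise by the input: solve with ω_ring = 1, then scale by 652 rpm
ring teeth: 18 + 2·16 = 50
18(ω_sun−ω_arm) = −50(ω_ring−ω_arm),  ω_sun = 0, ω_ring = 1
18(0−ω_arm) = −50(1−ω_arm)  ⇒  68·ω_arm = 50  ⇒  ω_arm = 25/34
sun–planet mesh: 18·(0−25/34) = −16·(ω_p−ω_arm)  ⇒  ω_p−ω_arm = 225/272
ω_p = 25/34 + 225/272 = 25/16
scale: ω_p = 25/16 × 652 rpm = +1018.7500 rpm

+1018.7500 rpm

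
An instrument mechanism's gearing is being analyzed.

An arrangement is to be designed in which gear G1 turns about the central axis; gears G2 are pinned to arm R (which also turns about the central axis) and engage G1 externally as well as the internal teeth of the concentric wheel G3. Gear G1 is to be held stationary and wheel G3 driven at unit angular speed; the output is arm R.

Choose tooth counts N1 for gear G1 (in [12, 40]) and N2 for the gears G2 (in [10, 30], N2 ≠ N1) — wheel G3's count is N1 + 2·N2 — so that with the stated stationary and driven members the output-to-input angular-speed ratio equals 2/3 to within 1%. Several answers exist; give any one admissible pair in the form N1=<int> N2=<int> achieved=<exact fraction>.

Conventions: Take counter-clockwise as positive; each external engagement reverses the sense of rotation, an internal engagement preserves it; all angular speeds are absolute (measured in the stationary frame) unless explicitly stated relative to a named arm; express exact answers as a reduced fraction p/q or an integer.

topology: planetary set — design target 2/3, arm = carrier (Willis)
Willis with ω_sun = 0: ω_arm/ω_ring = N3/(N1+N3); set equal to 2/3  ⇒  N3/N1 = (2/3)/(1 − 2/3) = 2
N3 = N1 + 2·N2  ⇒  N2/N1 = (N3/N1 − 1)/2 = (2 − 1)/2 = 1/2
smallest multiple with N1 ≥ 12 and N2 ≥ 10: k = 10  ⇒  N1 = 10·2 = 20, N2 = 10·1 = 10 (N1 ≤ 40, N2 ≤ 30, N2 ≠ N1 ✓), N3 = 20 + 2·10 = 40
check: N3/(N1+N3) with N1 = 20, N3 = 40 gives 2/3; |achieved − target| = 0 ≤ 1/150 ✓

N1=20 N2=10 achieved=2/3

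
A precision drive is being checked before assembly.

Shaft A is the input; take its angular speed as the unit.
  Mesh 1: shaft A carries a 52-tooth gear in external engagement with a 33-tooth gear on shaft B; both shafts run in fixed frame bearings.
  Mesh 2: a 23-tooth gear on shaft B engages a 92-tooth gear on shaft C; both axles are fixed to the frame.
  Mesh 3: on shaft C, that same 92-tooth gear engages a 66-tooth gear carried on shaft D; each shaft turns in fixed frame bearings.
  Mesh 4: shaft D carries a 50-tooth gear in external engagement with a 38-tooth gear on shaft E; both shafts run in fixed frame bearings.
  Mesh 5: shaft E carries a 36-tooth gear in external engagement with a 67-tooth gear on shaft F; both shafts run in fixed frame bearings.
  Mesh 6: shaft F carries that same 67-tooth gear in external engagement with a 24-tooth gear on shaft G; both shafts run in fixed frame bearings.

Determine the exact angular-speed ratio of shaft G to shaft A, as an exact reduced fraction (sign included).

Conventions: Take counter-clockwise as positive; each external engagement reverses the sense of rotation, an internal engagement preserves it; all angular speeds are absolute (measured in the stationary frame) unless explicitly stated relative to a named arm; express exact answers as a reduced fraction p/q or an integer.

class = fixed-axis compound train [6 meshes; 6 ratios multiply, 6 sense flips]
mesh 1 [52T→33T]: running ratio 52/33, sense −
mesh 2 [23T→92T]: running ratio 13/33, sense +
mesh 3 [92T→66T]: running ratio 598/1089, sense −
mesh 4 [50T→38T]: running ratio 14950/20691, sense +
mesh 5 [36T→67T]: running ratio 59800/154033, sense −
mesh 6 [67T→24T]: running ratio 7475/6897, sense +
ω_out/ω_in = 7475/6897

7475/6897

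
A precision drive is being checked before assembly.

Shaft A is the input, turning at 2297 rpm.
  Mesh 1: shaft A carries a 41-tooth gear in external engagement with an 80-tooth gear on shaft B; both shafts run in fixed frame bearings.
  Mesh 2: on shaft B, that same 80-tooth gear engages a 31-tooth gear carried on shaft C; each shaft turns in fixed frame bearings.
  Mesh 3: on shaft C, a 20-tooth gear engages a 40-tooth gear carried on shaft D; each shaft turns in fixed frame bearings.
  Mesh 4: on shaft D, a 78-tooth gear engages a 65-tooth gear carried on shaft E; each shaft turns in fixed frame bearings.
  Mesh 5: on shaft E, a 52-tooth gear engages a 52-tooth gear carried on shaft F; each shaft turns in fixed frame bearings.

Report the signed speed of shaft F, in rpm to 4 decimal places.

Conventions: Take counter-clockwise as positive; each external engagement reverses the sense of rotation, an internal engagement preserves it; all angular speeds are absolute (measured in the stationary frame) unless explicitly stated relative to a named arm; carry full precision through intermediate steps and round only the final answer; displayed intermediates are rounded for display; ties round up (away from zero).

5-mesh fixed-axis compound train (all bearings frame-fixed)
mesh 1 [41T→80T]: ω = 2297.0000×41/80 = 1177.2125 rpm, sense flips to −
mesh 2 [80T→31T]: ω = 1177.2125×80/31 = 3037.9677 rpm, sense flips to +
mesh 3 [20T→40T]: ω = 3037.9677×20/40 = 1518.9839 rpm, sense flips to −
mesh 4 [78T→65T]: ω = 1518.9839×78/65 = 1822.7806 rpm, sense flips to +
mesh 5 [52T→52T]: ω = 1822.7806×52/52 = 1822.7806 rpm, sense flips to −
signed output speed = -1822.7806 rpm

-1822.7806 rpm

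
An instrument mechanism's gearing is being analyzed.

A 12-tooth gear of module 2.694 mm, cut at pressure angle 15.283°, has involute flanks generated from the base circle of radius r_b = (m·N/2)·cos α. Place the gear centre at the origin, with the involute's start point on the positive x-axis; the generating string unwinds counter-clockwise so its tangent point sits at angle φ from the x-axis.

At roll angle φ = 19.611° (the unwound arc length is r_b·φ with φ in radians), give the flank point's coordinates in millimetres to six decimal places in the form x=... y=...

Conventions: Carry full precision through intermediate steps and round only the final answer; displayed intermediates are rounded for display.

recognized (one wheel, involute flank): single-mesh tooth geometry, m = 2.694, N = 12
pitch radius r_p = m·N/2 = 2.694·12/2 = 16.164000
base radius r_b = r_p·cos α = 16.164000·cos 15.283° = 15.592371
roll angle φ = 19.611° = 0.34227652 rad
x = r_b·(cos φ + φ·sin φ) = 16.479142
y = r_b·(sin φ − φ·cos φ) = 0.205980

x=16.479142 y=0.205980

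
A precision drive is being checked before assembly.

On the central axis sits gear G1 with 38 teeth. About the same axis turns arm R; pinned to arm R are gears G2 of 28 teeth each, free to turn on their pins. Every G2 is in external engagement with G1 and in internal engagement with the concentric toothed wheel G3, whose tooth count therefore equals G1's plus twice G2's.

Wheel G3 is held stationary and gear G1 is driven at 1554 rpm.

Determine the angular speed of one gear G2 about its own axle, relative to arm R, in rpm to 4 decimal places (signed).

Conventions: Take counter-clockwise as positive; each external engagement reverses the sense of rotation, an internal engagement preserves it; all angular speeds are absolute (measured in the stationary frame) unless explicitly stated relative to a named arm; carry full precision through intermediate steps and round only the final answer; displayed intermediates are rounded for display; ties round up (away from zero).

-1501.8636 rpm

recognized (axles ride arm R): planetary set, 38/28/94 teeth
normalise by the input: solve with ω_sun = 1, then scale by 1554 rpm
ring teeth: 38 + 2·28 = 94
38(ω_sun−ω_arm) = −94(ω_ring−ω_arm),  ω_ring = 0, ω_sun = 1
38(1−ω_arm) = −94(0−ω_arm)  ⇒  132·ω_arm = 38  ⇒  ω_arm = 19/66
sun–planet mesh: 38·(1−19/66) = −28·(ω_p−ω_arm)  ⇒  ω_p−ω_arm = -893/924
scale: ω_p−ω_arm = -893/924 × 1554 rpm = -1501.8636 rpm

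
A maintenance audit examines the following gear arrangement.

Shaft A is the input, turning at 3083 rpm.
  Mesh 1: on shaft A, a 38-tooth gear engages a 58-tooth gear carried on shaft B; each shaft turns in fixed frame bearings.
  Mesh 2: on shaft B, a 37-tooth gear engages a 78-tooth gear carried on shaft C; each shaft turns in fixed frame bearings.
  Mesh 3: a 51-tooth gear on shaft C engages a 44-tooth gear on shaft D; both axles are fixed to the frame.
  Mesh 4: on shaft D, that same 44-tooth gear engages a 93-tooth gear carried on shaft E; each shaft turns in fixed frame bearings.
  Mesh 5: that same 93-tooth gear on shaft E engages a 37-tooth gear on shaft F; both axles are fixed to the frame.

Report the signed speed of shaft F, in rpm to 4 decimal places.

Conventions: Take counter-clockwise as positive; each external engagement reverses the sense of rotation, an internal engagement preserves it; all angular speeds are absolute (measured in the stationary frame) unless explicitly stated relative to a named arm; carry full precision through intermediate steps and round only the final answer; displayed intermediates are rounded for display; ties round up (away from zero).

-1320.7016 rpm

5-mesh fixed-axis compound train (all bearings frame-fixed)
mesh 1 [38T→58T]: ω = 3083.0000×38/58 = 2019.8966 rpm, sense flips to −
mesh 2 [37T→78T]: ω = 2019.8966×37/78 = 958.1561 rpm, sense flips to +
mesh 3 [51T→44T]: ω = 958.1561×51/44 = 1110.5900 rpm, sense flips to −
mesh 4 [44T→93T]: ω = 1110.5900×44/93 = 525.4404 rpm, sense flips to +
mesh 5 [93T→37T]: ω = 525.4404×93/37 = 1320.7016 rpm, sense flips to −
signed output speed = -1320.7016 rpm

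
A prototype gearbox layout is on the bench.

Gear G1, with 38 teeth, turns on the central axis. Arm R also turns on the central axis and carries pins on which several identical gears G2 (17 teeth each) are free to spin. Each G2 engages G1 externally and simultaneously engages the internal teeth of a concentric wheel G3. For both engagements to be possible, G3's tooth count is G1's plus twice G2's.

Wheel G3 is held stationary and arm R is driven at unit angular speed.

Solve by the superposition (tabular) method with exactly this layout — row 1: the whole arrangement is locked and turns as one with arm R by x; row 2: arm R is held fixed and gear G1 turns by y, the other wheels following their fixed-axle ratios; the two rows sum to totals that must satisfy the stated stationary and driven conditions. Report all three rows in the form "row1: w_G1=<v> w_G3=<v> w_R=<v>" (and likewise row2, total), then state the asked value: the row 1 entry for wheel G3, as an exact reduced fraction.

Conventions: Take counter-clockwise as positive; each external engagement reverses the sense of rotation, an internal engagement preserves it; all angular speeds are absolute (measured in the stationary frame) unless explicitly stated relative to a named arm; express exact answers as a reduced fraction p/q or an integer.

row1: w_G1=1 w_G3=1 w_R=1
row2: w_G1=36/19 w_G3=-1 w_R=0
total: w_G1=55/19 w_G3=0 w_R=1
asked value: 1

recognized (axles ride arm R): planetary set, 38/17/72 teeth
superposition row 1 [locked train]: every member turns x
row 2: sun turns y, ring = −(38/72)·y, arm 0
boundary: total ω_ring = x − (38/72)·y = 0 and total ω_arm = x = 1  ⇒  y = 36/19, x = 1
row 2 ring = −(38/72)·36/19 = -1
totals (row 1 + row 2): sun 1 + 36/19 = 55/19, ring 1 + (-1) = 0, arm 1 + 0 = 1
asked cell (row1, ring) = 1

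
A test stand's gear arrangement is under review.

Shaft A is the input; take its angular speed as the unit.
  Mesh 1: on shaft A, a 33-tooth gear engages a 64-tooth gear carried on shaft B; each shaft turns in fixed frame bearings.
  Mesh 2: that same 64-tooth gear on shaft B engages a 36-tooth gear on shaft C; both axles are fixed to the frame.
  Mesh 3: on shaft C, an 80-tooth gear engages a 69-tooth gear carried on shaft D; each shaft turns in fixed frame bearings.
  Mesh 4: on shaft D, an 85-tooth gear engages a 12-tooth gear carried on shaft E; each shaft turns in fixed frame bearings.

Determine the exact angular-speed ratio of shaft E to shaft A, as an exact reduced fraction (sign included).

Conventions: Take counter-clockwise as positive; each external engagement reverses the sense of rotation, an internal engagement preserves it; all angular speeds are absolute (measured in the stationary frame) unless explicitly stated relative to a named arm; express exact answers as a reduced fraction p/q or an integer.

4675/621

class = fixed-axis compound train [4 meshes; 4 ratios multiply, 4 sense flips]
mesh 1 [33T→64T]: running ratio 33/64, sense −
mesh 2 [64T→36T]: running ratio 11/12, sense +
mesh 3 [80T→69T]: running ratio 220/207, sense −
mesh 4 [85T→12T]: running ratio 4675/621, sense +
ω_out/ω_in = 4675/621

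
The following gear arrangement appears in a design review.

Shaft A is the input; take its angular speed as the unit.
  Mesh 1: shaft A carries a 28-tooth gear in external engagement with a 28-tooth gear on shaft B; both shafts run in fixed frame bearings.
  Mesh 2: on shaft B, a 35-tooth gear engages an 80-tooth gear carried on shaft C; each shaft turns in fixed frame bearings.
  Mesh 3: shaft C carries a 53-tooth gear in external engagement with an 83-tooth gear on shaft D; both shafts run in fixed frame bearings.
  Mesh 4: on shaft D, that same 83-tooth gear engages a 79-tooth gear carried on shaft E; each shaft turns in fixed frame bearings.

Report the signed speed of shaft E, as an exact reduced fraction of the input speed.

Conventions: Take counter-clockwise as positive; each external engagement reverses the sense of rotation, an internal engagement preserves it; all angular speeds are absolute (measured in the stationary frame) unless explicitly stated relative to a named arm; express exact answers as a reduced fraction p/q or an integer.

371/1264

4-mesh fixed-axis compound train (all bearings frame-fixed)
mesh 1 [28T→28T]: |ω|/ω_in = 1×28/28 = 1, sense flips to −
mesh 2 [35T→80T]: |ω|/ω_in = 1×35/80 = 7/16, sense flips to +
mesh 3 [53T→83T]: |ω|/ω_in = (7/16)×53/83 = 371/1328, sense flips to −
mesh 4 [83T→79T]: |ω|/ω_in = (371/1328)×83/79 = 371/1264, sense flips to +
signed output speed (× input speed) = 371/1264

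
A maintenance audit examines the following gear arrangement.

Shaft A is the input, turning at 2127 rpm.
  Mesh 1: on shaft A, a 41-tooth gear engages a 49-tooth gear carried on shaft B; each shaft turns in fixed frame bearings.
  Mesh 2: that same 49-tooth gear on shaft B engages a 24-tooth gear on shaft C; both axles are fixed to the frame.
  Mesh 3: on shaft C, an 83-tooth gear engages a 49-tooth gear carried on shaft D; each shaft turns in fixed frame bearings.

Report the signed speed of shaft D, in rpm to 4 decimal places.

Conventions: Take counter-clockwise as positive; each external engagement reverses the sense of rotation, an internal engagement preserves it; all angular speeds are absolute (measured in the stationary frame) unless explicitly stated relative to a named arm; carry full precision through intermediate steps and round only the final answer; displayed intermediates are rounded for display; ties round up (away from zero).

-6154.9158 rpm

3-mesh fixed-axis compound train (all bearings frame-fixed)
mesh 1 [41T→49T]: ω = 2127.0000×41/49 = 1779.7347 rpm, sense flips to −
mesh 2 [49T→24T]: ω = 1779.7347×49/24 = 3633.6250 rpm, sense flips to +
mesh 3 [83T→49T]: ω = 3633.6250×83/49 = 6154.9158 rpm, sense flips to −
signed output speed = -6154.9158 rpm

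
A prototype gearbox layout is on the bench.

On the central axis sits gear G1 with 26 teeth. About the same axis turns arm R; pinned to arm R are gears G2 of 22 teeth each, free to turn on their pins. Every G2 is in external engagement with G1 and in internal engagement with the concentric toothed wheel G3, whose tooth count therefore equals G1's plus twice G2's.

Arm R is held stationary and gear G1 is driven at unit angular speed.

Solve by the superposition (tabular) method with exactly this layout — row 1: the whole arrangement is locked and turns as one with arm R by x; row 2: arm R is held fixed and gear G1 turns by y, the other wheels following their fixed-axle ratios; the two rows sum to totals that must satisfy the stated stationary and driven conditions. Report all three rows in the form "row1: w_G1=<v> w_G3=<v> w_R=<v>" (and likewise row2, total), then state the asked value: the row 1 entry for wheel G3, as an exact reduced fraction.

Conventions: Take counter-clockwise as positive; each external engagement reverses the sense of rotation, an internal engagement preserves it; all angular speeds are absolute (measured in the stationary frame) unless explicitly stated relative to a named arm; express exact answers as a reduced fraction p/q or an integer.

row1: w_G1=0 w_G3=0 w_R=0
row2: w_G1=1 w_G3=-13/35 w_R=0
total: w_G1=1 w_G3=-13/35 w_R=0
asked value: 0

planetary set (26T centre, 22T on arm, 70T internal) — Willis relation
superposition row 1 [locked train]: every member turns x
superposition row 2 [arm held]: sun y, ring −(26/70)·y, arm 0
boundary: total ω_arm = x = 0 and total ω_sun = x + y = 1  ⇒  y = 1, x = 0
row 2 ring = −(26/70)·1 = -13/35
totals (row 1 + row 2): sun 0 + 1 = 1, ring 0 + (-13/35) = -13/35, arm 0 + 0 = 0
asked cell (row1, ring) = 0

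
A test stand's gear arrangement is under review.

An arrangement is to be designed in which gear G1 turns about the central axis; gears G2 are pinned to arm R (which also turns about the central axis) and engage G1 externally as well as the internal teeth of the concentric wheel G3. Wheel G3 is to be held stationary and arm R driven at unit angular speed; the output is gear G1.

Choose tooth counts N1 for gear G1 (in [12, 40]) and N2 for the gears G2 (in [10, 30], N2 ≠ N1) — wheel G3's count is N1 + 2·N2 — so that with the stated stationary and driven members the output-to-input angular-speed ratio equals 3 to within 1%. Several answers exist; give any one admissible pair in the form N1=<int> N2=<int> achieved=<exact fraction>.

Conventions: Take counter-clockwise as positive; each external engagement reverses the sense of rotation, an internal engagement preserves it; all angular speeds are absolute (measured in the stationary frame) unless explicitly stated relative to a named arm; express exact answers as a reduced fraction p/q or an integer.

N1=20 N2=10 achieved=3

topology: planetary set — design target 3, arm = carrier (Willis)
Willis with ω_ring = 0: ω_sun/ω_arm = (N1+N3)/N1; set equal to 3  ⇒  N3/N1 = 3 − 1 = 2
N3 = N1 + 2·N2  ⇒  N2/N1 = (N3/N1 − 1)/2 = (2 − 1)/2 = 1/2
smallest multiple with N1 ≥ 12 and N2 ≥ 10: k = 10  ⇒  N1 = 10·2 = 20, N2 = 10·1 = 10 (N1 ≤ 40, N2 ≤ 30, N2 ≠ N1 ✓), N3 = 20 + 2·10 = 40
check: (N1+N3)/N1 with N1 = 20, N3 = 40 gives 3; |achieved − target| = 0 ≤ 3/100 ✓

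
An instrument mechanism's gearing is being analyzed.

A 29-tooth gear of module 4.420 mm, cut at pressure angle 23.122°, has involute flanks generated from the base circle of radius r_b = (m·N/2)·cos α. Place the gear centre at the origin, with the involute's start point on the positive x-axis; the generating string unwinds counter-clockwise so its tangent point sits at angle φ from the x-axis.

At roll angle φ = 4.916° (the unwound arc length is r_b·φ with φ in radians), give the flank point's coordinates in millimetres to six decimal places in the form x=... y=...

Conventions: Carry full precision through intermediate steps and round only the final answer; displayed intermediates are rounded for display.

x=59.158257 y=0.012401

topology: single-mesh involute geometry — m = 4.420, N = 29
pitch radius r_p = m·N/2 = 4.420·29/2 = 64.090000
base radius r_b = r_p·cos α = 64.090000·cos 23.122° = 58.941700
roll angle φ = 4.916° = 0.08580039 rad
x = r_b·(cos φ + φ·sin φ) = 59.158257
y = r_b·(sin φ − φ·cos φ) = 0.012401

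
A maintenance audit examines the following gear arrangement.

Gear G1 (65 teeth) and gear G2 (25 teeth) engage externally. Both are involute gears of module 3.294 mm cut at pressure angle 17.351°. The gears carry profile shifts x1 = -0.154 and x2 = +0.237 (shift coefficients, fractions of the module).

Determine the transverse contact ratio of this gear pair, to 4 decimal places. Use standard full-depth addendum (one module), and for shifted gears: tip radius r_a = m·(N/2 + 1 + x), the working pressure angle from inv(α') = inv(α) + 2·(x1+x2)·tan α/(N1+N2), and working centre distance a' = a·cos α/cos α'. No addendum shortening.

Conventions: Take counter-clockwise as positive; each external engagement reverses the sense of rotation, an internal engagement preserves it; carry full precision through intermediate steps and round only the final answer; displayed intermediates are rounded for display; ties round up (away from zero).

1.7834

class = single-mesh tooth geometry [involute pair 65T × 25T, m = 3.294]
base radii: r_b1 = 102.183540, r_b2 = 39.301361
tip radii: r_a1 = 109.841724, r_a2 = 45.249678
inv(α') = inv(17.351°) + 2·(-0.154+0.237)·tan α/(65+25) = 0.01018626  ⇒  α' = 17.68245°
a' = a·cos α / cos α' = 148.2300·cos 17.351°/cos 17.68245° = 148.500887
action lengths: √(r_a1²−r_b1²) = 40.295516, √(r_a2²−r_b2²) = 22.426243
base pitch p_b = π·m·cos α = 9.877509
CR = (40.295516 + 22.426243 − 148.500887·sin 17.68245°)/9.877509 = 1.783438
contact ratio ≈ 1.7834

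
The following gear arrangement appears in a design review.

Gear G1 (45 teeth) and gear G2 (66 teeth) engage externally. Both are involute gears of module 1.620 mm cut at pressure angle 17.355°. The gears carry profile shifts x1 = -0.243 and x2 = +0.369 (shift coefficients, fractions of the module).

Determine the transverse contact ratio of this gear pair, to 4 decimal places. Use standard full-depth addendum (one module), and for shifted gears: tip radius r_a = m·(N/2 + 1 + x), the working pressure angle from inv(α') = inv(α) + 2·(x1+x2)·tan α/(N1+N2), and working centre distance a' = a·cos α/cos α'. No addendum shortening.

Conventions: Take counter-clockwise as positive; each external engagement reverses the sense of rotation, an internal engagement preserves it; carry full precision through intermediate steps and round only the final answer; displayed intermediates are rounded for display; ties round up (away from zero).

1.9045

topology: single-mesh involute geometry — m = 1.620, 45T/66T pair
base radii: r_b1 = 34.790610, r_b2 = 51.026228
tip radii: r_a1 = 37.676340, r_a2 = 55.677780
inv(α') = inv(17.355°) + 2·(-0.243+0.369)·tan α/(45+66) = 0.01032630  ⇒  α' = 17.76102°
a' = a·cos α / cos α' = 89.9100·cos 17.355°/cos 17.76102° = 90.111823
action lengths: √(r_a1²−r_b1²) = 14.460983, √(r_a2²−r_b2²) = 22.278672
base pitch p_b = π·m·cos α = 4.857686
CR = (14.460983 + 22.278672 − 90.111823·sin 17.76102°)/4.857686 = 1.904462
contact ratio ≈ 1.9045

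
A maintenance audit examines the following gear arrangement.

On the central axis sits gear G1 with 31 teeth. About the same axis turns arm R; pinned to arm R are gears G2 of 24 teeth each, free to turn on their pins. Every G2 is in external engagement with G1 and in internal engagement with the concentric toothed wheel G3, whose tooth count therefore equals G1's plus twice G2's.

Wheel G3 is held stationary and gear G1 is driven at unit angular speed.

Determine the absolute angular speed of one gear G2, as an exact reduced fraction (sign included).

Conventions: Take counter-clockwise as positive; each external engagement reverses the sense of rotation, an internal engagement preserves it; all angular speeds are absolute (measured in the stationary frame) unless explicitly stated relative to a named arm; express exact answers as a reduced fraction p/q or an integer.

recognized (axles ride arm R): planetary set, 31/24/79 teeth
ring teeth: 31 + 2·24 = 79
31(ω_sun−ω_arm) = −79(ω_ring−ω_arm),  ω_ring = 0, ω_sun = 1
31(1−ω_arm) = −79(0−ω_arm)  ⇒  110·ω_arm = 31  ⇒  ω_arm = 31/110
sun–planet mesh: 31·(1−31/110) = −24·(ω_p−ω_arm)  ⇒  ω_p−ω_arm = -2449/2640
ω_p = 31/110 − 2449/2640 = -31/48
exact speed ratio = -31/48

-31/48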